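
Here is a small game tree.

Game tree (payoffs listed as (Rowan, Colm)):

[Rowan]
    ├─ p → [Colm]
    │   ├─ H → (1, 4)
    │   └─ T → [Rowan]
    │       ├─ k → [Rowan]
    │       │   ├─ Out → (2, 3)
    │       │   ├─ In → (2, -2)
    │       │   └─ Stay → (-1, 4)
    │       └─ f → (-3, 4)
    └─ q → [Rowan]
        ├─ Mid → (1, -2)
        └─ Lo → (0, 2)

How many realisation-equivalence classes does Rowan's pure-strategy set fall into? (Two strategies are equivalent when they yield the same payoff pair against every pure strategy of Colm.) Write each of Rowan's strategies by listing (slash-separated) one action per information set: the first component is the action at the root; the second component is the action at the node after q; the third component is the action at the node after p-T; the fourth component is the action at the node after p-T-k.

Rowan has 24 pure strategies: p/Mid/k/Out, p/Mid/k/In, p/Mid/k/Stay, p/Mid/f/Out, p/Mid/f/In, p/Mid/f/Stay, p/Lo/k/Out, p/Lo/k/In, p/Lo/k/Stay, p/Lo/f/Out, p/Lo/f/In, p/Lo/f/Stay, q/Mid/k/Out, q/Mid/k/In, q/Mid/k/Stay, q/Mid/f/Out, q/Mid/f/In, q/Mid/f/Stay, q/Lo/k/Out, q/Lo/k/In, q/Lo/k/Stay, q/Lo/f/Out, q/Lo/f/In, q/Lo/f/Stay. Columns: H, T.
{p/Mid/k/Out, p/Lo/k/Out} → row (1,4) (2,3)
{p/Mid/k/In, p/Lo/k/In} → row (1,4) (2,-2)
{p/Mid/k/Stay, p/Lo/k/Stay} → row (1,4) (-1,4)
{p/Mid/f/Out, p/Mid/f/In, p/Mid/f/Stay, p/Lo/f/Out, p/Lo/f/In, p/Lo/f/Stay} → row (1,4) (-3,4)
{q/Mid/k/Out, q/Mid/k/In, q/Mid/k/Stay, q/Mid/f/Out, q/Mid/f/In, q/Mid/f/Stay} → row (1,-2) (1,-2)
{q/Lo/k/Out, q/Lo/k/In, q/Lo/k/Stay, q/Lo/f/Out, q/Lo/f/In, q/Lo/f/Stay} → row (0,2) (0,2)
That's 6 distinct rows out of 24 strategies.

6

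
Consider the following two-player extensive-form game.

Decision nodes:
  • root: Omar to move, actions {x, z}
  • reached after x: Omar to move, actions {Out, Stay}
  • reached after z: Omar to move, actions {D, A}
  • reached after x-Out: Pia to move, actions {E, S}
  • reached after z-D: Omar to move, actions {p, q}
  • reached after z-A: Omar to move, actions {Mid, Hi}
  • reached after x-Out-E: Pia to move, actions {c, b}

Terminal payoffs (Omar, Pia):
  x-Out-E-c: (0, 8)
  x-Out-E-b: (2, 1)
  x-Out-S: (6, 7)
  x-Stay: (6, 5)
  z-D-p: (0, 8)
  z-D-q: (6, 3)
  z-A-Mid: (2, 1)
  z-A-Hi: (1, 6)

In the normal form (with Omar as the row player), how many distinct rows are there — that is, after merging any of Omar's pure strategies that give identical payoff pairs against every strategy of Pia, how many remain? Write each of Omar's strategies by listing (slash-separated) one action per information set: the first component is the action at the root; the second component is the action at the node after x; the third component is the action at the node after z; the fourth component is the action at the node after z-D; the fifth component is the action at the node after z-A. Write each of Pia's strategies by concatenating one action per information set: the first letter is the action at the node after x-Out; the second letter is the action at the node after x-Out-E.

Omar has 32 pure strategies: x/Out/D/p/Mid, x/Out/D/p/Hi, x/Out/D/q/Mid, x/Out/D/q/Hi, x/Out/A/p/Mid, x/Out/A/p/Hi, x/Out/A/q/Mid, x/Out/A/q/Hi, x/Stay/D/p/Mid, x/Stay/D/p/Hi, x/Stay/D/q/Mid, x/Stay/D/q/Hi, x/Stay/A/p/Mid, x/Stay/A/p/Hi, x/Stay/A/q/Mid, x/Stay/A/q/Hi, z/Out/D/p/Mid, z/Out/D/p/Hi, z/Out/D/q/Mid, z/Out/D/q/Hi, z/Out/A/p/Mid, z/Out/A/p/Hi, z/Out/A/q/Mid, z/Out/A/q/Hi, z/Stay/D/p/Mid, z/Stay/D/p/Hi, z/Stay/D/q/Mid, z/Stay/D/q/Hi, z/Stay/A/p/Mid, z/Stay/A/p/Hi, z/Stay/A/q/Mid, z/Stay/A/q/Hi. Columns: Ec, Eb, Sc, Sb.
{x/Out/D/p/Mid, x/Out/D/p/Hi, x/Out/D/q/Mid, x/Out/D/q/Hi, x/Out/A/p/Mid, x/Out/A/p/Hi, x/Out/A/q/Mid, x/Out/A/q/Hi} → row (0,8) (2,1) (6,7) (6,7)
{x/Stay/D/p/Mid, x/Stay/D/p/Hi, x/Stay/D/q/Mid, x/Stay/D/q/Hi, x/Stay/A/p/Mid, x/Stay/A/p/Hi, x/Stay/A/q/Mid, x/Stay/A/q/Hi} → row (6,5) (6,5) (6,5) (6,5)
{z/Out/D/p/Mid, z/Out/D/p/Hi, z/Stay/D/p/Mid, z/Stay/D/p/Hi} → row (0,8) (0,8) (0,8) (0,8)
{z/Out/D/q/Mid, z/Out/D/q/Hi, z/Stay/D/q/Mid, z/Stay/D/q/Hi} → row (6,3) (6,3) (6,3) (6,3)
{z/Out/A/p/Mid, z/Out/A/q/Mid, z/Stay/A/p/Mid, z/Stay/A/q/Mid} → row (2,1) (2,1) (2,1) (2,1)
{z/Out/A/p/Hi, z/Out/A/q/Hi, z/Stay/A/p/Hi, z/Stay/A/q/Hi} → row (1,6) (1,6) (1,6) (1,6)
That's 6 distinct rows out of 32 strategies.

6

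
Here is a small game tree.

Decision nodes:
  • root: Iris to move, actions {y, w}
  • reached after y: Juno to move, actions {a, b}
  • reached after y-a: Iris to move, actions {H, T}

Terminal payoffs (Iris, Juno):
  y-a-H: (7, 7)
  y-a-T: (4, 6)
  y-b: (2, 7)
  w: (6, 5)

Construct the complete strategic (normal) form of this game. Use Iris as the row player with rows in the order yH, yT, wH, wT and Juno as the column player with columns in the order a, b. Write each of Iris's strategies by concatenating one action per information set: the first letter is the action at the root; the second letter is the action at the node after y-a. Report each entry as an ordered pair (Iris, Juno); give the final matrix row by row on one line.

Row yH: a→(7,7), b→(2,7)
Row yT: a→(4,6), b→(2,7)
Row wH: a→(6,5), b→(6,5)
Row wT: a→(6,5), b→(6,5)

yH: (7,7) (2,7) | yT: (4,6) (2,7) | wH: (6,5) (6,5) | wT: (6,5) (6,5)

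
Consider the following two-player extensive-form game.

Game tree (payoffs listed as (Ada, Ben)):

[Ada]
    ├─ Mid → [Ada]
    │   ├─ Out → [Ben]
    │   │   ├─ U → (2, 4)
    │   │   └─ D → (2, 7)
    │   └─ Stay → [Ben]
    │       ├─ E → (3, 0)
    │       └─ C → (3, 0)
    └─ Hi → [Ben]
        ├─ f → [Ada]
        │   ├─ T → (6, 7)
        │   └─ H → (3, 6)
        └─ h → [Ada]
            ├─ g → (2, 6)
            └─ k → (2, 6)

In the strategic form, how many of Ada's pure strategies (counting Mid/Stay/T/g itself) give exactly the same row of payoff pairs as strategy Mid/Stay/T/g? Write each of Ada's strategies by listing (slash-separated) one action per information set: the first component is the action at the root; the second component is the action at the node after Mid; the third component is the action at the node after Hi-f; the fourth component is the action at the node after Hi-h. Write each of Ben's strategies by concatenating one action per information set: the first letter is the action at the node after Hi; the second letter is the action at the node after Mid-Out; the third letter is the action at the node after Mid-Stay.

Row for Mid/Stay/T/g (columns fUE, fUC, fDE, fDC, hUE, hUC, hDE, hDC): (3,0) (3,0) (3,0) (3,0) (3,0) (3,0) (3,0) (3,0).
Under Mid/Stay/T/g, Ada's choice at the node after Hi-f and at the node after Hi-h can never be reached regardless of what Ben does, so varying those choices leaves every outcome unchanged.
Holding the reachable choices fixed and varying the unreachable ones freely already gives 2 × 2 = 4 equivalent strategies.
No other strategy reproduces this row, so those 4 are the full class: Mid/Stay/T/g, Mid/Stay/T/k, Mid/Stay/H/g, Mid/Stay/H/k.

4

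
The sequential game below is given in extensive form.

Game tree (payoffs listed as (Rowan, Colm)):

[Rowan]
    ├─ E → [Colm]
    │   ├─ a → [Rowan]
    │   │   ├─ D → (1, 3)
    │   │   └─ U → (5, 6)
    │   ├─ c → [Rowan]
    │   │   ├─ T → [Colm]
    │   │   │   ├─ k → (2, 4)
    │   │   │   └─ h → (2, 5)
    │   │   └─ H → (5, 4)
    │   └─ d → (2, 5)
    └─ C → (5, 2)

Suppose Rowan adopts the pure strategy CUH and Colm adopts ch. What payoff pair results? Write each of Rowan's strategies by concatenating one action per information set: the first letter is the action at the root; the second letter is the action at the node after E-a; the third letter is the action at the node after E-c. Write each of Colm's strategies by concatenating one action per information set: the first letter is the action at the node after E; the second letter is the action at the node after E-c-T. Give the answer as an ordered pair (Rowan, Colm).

Trace the play path from the root:
  Rowan plays C
→ terminal payoff (5, 2).
(Rowan's choice at the node after E-a is never reached on this path, so it doesn't affect the outcome.)

(5, 2)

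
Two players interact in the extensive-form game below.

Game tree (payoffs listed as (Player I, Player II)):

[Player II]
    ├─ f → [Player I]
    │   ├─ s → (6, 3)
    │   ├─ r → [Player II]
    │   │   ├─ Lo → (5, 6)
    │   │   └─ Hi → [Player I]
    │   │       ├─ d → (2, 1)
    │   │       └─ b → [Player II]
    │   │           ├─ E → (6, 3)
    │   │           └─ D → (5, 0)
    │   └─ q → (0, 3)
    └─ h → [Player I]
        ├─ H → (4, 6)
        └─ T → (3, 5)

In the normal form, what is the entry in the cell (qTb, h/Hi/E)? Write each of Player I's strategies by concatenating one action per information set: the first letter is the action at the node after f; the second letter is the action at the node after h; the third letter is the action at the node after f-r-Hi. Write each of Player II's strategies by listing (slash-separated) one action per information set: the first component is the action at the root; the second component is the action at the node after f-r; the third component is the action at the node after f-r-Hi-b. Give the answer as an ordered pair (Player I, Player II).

(3, 5)

Trace the play path from the root:
  Player II plays h
  Player I plays T at [h]
→ terminal payoff (3, 5).
(Player I's choice at the node after f is never reached on this path, so it doesn't affect the outcome.)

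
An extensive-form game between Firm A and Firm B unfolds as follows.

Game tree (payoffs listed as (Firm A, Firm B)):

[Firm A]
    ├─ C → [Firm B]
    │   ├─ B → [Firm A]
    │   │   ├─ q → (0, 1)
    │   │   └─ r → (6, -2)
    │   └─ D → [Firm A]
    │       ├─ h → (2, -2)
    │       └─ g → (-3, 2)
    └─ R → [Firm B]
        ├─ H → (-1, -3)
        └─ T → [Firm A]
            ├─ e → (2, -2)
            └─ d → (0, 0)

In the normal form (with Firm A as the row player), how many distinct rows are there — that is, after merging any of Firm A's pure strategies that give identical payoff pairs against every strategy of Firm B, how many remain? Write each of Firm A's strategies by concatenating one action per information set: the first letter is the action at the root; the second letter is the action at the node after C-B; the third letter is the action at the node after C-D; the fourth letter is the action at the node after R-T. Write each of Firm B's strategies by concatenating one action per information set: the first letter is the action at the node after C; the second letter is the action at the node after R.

6

Firm A has 16 pure strategies: Cqhe, Cqhd, Cqge, Cqgd, Crhe, Crhd, Crge, Crgd, Rqhe, Rqhd, Rqge, Rqgd, Rrhe, Rrhd, Rrge, Rrgd. Columns: BH, BT, DH, DT.
{Cqhe, Cqhd} → row (0,1) (0,1) (2,-2) (2,-2)
{Cqge, Cqgd} → row (0,1) (0,1) (-3,2) (-3,2)
{Crhe, Crhd} → row (6,-2) (6,-2) (2,-2) (2,-2)
{Crge, Crgd} → row (6,-2) (6,-2) (-3,2) (-3,2)
{Rqhe, Rqge, Rrhe, Rrge} → row (-1,-3) (2,-2) (-1,-3) (2,-2)
{Rqhd, Rqgd, Rrhd, Rrgd} → row (-1,-3) (0,0) (-1,-3) (0,0)
That's 6 distinct rows out of 16 strategies.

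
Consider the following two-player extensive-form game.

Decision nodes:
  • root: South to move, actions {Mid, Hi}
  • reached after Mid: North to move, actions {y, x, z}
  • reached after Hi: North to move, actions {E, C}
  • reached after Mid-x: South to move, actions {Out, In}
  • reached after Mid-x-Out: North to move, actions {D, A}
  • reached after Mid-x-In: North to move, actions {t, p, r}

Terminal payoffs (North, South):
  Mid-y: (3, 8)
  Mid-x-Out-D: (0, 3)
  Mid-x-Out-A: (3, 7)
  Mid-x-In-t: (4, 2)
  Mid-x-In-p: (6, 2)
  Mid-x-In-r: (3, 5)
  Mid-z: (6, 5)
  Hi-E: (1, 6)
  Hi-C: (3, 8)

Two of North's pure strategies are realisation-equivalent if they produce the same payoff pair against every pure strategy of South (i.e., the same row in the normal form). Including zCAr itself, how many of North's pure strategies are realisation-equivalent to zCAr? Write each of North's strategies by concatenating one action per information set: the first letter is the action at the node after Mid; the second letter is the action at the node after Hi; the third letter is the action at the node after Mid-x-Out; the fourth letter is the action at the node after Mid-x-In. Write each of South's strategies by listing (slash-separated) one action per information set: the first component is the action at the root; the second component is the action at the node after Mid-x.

Row for zCAr (columns Mid/Out, Mid/In, Hi/Out, Hi/In): (6,5) (6,5) (3,8) (3,8).
Under zCAr, North's choice at the node after Mid-x-Out and at the node after Mid-x-In can never be reached regardless of what South does, so varying those choices leaves every outcome unchanged.
Holding the reachable choices fixed and varying the unreachable ones freely already gives 2 × 3 = 6 equivalent strategies.
No other strategy reproduces this row, so those 6 are the full class: zCDt, zCDp, zCDr, zCAt, zCAp, zCAr.

6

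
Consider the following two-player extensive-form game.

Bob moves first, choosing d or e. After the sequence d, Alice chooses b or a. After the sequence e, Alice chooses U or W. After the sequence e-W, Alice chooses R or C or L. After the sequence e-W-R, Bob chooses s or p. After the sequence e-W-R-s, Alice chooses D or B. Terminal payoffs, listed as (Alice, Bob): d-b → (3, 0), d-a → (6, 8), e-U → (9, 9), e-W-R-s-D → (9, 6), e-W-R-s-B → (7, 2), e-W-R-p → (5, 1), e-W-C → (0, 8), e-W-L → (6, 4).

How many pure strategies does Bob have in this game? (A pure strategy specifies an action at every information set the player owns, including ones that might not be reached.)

4

Bob owns the root with actions {d, e} — two choices.
Bob owns the node after e-W-R with actions {s, p} — two choices.
A pure strategy fixes one action at each information set independently, so the count is the product 2 × 2 = 4.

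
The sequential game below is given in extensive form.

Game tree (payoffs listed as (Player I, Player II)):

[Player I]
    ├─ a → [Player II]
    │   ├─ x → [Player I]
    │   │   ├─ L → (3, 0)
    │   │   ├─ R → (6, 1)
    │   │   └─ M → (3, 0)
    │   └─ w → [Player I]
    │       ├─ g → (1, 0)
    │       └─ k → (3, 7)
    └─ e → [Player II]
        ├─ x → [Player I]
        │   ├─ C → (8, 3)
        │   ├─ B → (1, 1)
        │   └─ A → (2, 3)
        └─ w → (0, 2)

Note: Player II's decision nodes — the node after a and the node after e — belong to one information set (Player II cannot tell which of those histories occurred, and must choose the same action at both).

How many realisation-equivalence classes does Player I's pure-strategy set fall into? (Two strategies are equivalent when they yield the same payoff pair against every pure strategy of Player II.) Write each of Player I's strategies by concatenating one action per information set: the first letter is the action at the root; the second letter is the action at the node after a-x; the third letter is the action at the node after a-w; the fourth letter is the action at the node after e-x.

Player I has 36 pure strategies: aLgC, aLgB, aLgA, aLkC, aLkB, aLkA, aRgC, aRgB, aRgA, aRkC, aRkB, aRkA, aMgC, aMgB, aMgA, aMkC, aMkB, aMkA, eLgC, eLgB, eLgA, eLkC, eLkB, eLkA, eRgC, eRgB, eRgA, eRkC, eRkB, eRkA, eMgC, eMgB, eMgA, eMkC, eMkB, eMkA. Columns: x, w.
{aLgC, aLgB, aLgA, aMgC, aMgB, aMgA} → row (3,0) (1,0)
{aLkC, aLkB, aLkA, aMkC, aMkB, aMkA} → row (3,0) (3,7)
{aRgC, aRgB, aRgA} → row (6,1) (1,0)
{aRkC, aRkB, aRkA} → row (6,1) (3,7)
{eLgC, eLkC, eRgC, eRkC, eMgC, eMkC} → row (8,3) (0,2)
{eLgB, eLkB, eRgB, eRkB, eMgB, eMkB} → row (1,1) (0,2)
{eLgA, eLkA, eRgA, eRkA, eMgA, eMkA} → row (2,3) (0,2)
That's 7 distinct rows out of 36 strategies.

7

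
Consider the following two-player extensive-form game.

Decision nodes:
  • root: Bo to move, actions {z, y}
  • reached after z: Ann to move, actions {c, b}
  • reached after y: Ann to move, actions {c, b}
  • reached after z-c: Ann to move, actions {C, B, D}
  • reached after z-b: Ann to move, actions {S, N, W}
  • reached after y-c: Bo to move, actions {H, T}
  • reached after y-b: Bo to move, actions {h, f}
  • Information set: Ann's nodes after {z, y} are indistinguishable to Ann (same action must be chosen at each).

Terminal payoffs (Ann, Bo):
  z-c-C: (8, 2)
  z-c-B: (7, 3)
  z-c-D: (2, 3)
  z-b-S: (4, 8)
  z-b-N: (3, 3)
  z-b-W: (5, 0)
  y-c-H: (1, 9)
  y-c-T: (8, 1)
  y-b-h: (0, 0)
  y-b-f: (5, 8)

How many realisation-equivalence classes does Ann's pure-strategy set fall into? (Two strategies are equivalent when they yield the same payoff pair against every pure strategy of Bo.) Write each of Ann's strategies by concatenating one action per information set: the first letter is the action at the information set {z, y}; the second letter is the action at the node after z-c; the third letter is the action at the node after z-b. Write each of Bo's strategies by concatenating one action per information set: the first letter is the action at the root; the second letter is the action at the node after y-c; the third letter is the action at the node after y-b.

Ann has 18 pure strategies: cCS, cCN, cCW, cBS, cBN, cBW, cDS, cDN, cDW, bCS, bCN, bCW, bBS, bBN, bBW, bDS, bDN, bDW. Columns: zHh, zHf, zTh, zTf, yHh, yHf, yTh, yTf.
{cCS, cCN, cCW} → row (8,2) (8,2) (8,2) (8,2) (1,9) (1,9) (8,1) (8,1)
{cBS, cBN, cBW} → row (7,3) (7,3) (7,3) (7,3) (1,9) (1,9) (8,1) (8,1)
{cDS, cDN, cDW} → row (2,3) (2,3) (2,3) (2,3) (1,9) (1,9) (8,1) (8,1)
{bCS, bBS, bDS} → row (4,8) (4,8) (4,8) (4,8) (0,0) (5,8) (0,0) (5,8)
{bCN, bBN, bDN} → row (3,3) (3,3) (3,3) (3,3) (0,0) (5,8) (0,0) (5,8)
{bCW, bBW, bDW} → row (5,0) (5,0) (5,0) (5,0) (0,0) (5,8) (0,0) (5,8)
That's 6 distinct rows out of 18 strategies.

6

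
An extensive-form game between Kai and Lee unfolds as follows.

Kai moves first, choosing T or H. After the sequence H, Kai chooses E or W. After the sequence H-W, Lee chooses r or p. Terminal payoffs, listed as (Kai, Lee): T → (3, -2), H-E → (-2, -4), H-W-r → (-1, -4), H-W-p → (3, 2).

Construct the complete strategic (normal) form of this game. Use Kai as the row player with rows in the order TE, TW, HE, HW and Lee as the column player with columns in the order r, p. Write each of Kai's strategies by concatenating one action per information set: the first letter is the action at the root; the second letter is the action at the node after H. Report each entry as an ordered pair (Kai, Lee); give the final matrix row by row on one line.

            r        p
  TE   (3,-2)   (3,-2)
  TW   (3,-2)   (3,-2)
  HE  (-2,-4)  (-2,-4)
  HW  (-1,-4)    (3,2)

TE: (3,-2) (3,-2) | TW: (3,-2) (3,-2) | HE: (-2,-4) (-2,-4) | HW: (-1,-4) (3,2)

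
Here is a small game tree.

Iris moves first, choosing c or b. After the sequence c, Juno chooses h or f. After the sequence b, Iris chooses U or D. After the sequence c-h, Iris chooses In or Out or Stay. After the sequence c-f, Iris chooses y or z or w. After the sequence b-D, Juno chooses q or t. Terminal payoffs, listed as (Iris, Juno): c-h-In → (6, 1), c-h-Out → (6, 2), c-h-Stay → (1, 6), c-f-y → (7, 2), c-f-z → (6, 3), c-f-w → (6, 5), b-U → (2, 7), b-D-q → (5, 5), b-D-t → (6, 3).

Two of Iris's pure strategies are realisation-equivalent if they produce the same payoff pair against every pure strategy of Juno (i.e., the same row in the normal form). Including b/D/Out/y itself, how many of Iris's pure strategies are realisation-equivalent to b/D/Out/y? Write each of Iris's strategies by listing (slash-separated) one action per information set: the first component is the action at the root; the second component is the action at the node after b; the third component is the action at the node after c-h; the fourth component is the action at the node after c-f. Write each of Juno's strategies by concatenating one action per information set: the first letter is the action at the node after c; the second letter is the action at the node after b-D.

Row for b/D/Out/y (columns hq, ht, fq, ft): (5,5) (6,3) (5,5) (6,3).
Under b/D/Out/y, Iris's choice at the node after c-h and at the node after c-f can never be reached regardless of what Juno does, so varying those choices leaves every outcome unchanged.
Holding the reachable choices fixed and varying the unreachable ones freely already gives 3 × 3 = 9 equivalent strategies.
No other strategy reproduces this row, so those 9 are the full class: b/D/In/y, b/D/In/z, b/D/In/w, b/D/Out/y, b/D/Out/z, b/D/Out/w, b/D/Stay/y, b/D/Stay/z, b/D/Stay/w.

9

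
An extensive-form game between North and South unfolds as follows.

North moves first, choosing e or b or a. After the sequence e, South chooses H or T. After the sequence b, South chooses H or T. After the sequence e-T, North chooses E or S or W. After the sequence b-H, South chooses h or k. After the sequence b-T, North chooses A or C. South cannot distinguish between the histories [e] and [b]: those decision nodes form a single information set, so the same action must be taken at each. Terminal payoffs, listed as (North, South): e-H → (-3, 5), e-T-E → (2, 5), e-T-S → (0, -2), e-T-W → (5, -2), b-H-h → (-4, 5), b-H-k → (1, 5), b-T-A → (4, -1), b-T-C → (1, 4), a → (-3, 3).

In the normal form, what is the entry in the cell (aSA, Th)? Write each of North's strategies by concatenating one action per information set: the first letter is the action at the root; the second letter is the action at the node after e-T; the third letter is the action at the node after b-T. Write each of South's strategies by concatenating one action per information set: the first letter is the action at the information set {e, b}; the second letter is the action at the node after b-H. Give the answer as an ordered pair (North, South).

Trace the play path from the root:
  North plays a
→ terminal payoff (-3, 3).
(North's choice at the node after e-T is never reached on this path, so it doesn't affect the outcome.)

(-3, 3)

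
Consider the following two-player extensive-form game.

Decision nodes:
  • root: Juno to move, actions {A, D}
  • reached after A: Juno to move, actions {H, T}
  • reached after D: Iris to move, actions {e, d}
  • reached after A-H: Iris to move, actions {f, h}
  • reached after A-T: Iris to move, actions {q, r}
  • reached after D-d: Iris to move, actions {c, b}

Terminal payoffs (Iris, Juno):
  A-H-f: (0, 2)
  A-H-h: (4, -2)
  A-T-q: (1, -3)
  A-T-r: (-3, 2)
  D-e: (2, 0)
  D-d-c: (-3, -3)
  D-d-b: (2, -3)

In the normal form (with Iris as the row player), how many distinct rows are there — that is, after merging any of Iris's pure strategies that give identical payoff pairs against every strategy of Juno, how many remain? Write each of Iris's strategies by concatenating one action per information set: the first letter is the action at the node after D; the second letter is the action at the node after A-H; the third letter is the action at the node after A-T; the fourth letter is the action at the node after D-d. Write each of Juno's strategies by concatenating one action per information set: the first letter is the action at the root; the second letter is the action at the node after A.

Iris has 16 pure strategies: efqc, efqb, efrc, efrb, ehqc, ehqb, ehrc, ehrb, dfqc, dfqb, dfrc, dfrb, dhqc, dhqb, dhrc, dhrb. Columns: AH, AT, DH, DT.
{efqc, efqb} → row (0,2) (1,-3) (2,0) (2,0)
{efrc, efrb} → row (0,2) (-3,2) (2,0) (2,0)
{ehqc, ehqb} → row (4,-2) (1,-3) (2,0) (2,0)
{ehrc, ehrb} → row (4,-2) (-3,2) (2,0) (2,0)
{dfqc} → row (0,2) (1,-3) (-3,-3) (-3,-3)
{dfqb} → row (0,2) (1,-3) (2,-3) (2,-3)
{dfrc} → row (0,2) (-3,2) (-3,-3) (-3,-3)
{dfrb} → row (0,2) (-3,2) (2,-3) (2,-3)
{dhqc} → row (4,-2) (1,-3) (-3,-3) (-3,-3)
{dhqb} → row (4,-2) (1,-3) (2,-3) (2,-3)
{dhrc} → row (4,-2) (-3,2) (-3,-3) (-3,-3)
{dhrb} → row (4,-2) (-3,2) (2,-3) (2,-3)
That's 12 distinct rows out of 16 strategies.

12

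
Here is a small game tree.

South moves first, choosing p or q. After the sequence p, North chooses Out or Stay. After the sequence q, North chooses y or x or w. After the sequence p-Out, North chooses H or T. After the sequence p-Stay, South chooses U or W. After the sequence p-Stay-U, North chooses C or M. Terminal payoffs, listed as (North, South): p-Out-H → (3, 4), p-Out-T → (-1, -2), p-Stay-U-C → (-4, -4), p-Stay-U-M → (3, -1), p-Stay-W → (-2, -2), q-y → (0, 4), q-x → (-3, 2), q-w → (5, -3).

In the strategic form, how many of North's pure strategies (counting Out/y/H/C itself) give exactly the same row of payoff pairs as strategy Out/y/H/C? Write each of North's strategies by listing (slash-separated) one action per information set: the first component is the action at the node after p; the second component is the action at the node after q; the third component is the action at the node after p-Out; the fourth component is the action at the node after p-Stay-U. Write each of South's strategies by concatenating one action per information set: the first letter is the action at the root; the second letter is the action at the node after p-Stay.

2

Row for Out/y/H/C (columns pU, pW, qU, qW): (3,4) (3,4) (0,4) (0,4).
Under Out/y/H/C, North's choice at the node after p-Stay-U can never be reached regardless of what South does, so varying those choices leaves every outcome unchanged.
Holding the reachable choices fixed and varying the unreachable one freely already gives 2 equivalent strategies.
No other strategy reproduces this row, so those 2 are the full class: Out/y/H/C, Out/y/H/M.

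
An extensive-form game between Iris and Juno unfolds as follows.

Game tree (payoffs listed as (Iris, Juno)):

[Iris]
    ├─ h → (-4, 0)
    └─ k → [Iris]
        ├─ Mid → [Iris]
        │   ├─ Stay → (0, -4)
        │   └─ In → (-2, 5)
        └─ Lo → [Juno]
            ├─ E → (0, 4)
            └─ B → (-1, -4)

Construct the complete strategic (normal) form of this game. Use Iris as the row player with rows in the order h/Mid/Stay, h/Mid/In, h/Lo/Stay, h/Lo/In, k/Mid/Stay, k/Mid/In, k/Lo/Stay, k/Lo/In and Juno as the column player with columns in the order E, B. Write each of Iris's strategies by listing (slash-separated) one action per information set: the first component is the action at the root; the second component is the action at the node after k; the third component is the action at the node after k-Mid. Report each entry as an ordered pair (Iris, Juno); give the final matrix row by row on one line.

                  E        B
h/Mid/Stay   (-4,0)   (-4,0)
  h/Mid/In   (-4,0)   (-4,0)
 h/Lo/Stay   (-4,0)   (-4,0)
   h/Lo/In   (-4,0)   (-4,0)
k/Mid/Stay   (0,-4)   (0,-4)
  k/Mid/In   (-2,5)   (-2,5)
 k/Lo/Stay    (0,4)  (-1,-4)
   k/Lo/In    (0,4)  (-1,-4)

h/Mid/Stay: (-4,0) (-4,0) | h/Mid/In: (-4,0) (-4,0) | h/Lo/Stay: (-4,0) (-4,0) | h/Lo/In: (-4,0) (-4,0) | k/Mid/Stay: (0,-4) (0,-4) | k/Mid/In: (-2,5) (-2,5) | k/Lo/Stay: (0,4) (-1,-4) | k/Lo/In: (0,4) (-1,-4)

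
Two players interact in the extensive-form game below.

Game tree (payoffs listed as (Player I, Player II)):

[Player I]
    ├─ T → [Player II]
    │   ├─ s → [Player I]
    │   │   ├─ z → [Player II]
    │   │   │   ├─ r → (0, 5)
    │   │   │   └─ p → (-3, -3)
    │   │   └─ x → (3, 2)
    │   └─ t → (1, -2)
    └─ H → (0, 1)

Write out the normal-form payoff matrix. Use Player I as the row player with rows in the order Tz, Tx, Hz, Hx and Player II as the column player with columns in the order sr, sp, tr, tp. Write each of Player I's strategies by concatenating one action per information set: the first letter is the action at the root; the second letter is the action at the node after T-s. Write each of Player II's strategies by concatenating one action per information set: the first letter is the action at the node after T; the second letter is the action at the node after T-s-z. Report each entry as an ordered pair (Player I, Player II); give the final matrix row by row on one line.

           sr       sp       tr       tp
  Tz    (0,5)  (-3,-3)   (1,-2)   (1,-2)
  Tx    (3,2)    (3,2)   (1,-2)   (1,-2)
  Hz    (0,1)    (0,1)    (0,1)    (0,1)
  Hx    (0,1)    (0,1)    (0,1)    (0,1)

Tz: (0,5) (-3,-3) (1,-2) (1,-2) | Tx: (3,2) (3,2) (1,-2) (1,-2) | Hz: (0,1) (0,1) (0,1) (0,1) | Hx: (0,1) (0,1) (0,1) (0,1)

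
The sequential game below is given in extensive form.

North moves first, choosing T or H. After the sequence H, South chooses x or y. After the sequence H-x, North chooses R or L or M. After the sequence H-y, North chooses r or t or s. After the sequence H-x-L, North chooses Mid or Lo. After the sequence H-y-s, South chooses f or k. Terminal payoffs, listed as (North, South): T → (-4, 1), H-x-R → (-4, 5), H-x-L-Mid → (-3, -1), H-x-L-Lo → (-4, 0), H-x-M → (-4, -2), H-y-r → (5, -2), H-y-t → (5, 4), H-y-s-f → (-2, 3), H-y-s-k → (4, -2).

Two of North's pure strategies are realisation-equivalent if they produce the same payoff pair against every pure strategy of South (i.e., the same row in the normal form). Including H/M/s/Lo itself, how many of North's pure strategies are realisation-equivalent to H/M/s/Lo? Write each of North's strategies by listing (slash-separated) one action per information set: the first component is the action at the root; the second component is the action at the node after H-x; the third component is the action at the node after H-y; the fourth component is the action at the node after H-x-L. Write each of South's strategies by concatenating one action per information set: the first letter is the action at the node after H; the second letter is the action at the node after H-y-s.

2

Row for H/M/s/Lo (columns xf, xk, yf, yk): (-4,-2) (-4,-2) (-2,3) (4,-2).
Under H/M/s/Lo, North's choice at the node after H-x-L can never be reached regardless of what South does, so varying those choices leaves every outcome unchanged.
Holding the reachable choices fixed and varying the unreachable one freely already gives 2 equivalent strategies.
No other strategy reproduces this row, so those 2 are the full class: H/M/s/Mid, H/M/s/Lo.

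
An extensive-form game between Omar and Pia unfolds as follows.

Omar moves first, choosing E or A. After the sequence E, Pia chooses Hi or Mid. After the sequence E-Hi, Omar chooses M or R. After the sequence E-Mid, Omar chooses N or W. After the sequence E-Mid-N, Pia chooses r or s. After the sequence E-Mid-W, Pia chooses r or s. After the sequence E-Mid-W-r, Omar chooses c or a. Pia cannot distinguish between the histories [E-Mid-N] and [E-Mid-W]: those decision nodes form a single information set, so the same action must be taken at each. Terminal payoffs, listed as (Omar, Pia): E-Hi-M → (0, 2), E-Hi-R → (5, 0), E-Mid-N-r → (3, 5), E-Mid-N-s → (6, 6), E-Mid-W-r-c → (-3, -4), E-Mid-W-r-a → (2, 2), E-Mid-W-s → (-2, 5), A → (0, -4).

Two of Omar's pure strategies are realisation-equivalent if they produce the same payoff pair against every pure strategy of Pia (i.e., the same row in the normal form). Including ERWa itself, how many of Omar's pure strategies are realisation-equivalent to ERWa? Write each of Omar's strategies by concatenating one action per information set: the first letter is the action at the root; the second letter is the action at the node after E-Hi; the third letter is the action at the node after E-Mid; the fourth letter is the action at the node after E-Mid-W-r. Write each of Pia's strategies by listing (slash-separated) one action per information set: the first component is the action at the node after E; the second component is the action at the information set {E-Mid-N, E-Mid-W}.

Row for ERWa (columns Hi/r, Hi/s, Mid/r, Mid/s): (5,0) (5,0) (2,2) (-2,5).
Every one of Omar's information sets is on the play path for some reply by Pia when Omar follows ERWa.
Changing the action at any of them therefore changes at least one column, so only ERWa itself gives this row.

1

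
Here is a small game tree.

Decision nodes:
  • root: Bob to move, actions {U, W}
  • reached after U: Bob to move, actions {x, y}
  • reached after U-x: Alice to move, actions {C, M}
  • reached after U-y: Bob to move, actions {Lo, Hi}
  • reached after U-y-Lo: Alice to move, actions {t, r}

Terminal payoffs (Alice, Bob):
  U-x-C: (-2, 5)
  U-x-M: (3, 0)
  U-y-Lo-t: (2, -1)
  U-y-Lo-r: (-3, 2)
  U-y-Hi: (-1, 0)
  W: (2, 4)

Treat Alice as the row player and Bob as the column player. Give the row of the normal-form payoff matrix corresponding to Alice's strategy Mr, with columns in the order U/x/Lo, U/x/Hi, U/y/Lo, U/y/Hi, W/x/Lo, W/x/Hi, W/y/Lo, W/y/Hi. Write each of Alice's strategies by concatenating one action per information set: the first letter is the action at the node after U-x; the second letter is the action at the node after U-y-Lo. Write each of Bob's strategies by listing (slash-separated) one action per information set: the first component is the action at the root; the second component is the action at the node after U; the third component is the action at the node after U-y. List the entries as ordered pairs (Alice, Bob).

vs U/x/Lo: Bob plays U → Bob plays x at [U] → Alice plays M at [U-x] → (3, 0)
vs U/x/Hi: Bob plays U → Bob plays x at [U] → Alice plays M at [U-x] → (3, 0)
vs U/y/Lo: Bob plays U → Bob plays y at [U] → Bob plays Lo at [U-y] → Alice plays r at [U-y-Lo] → (-3, 2)
vs U/y/Hi: Bob plays U → Bob plays y at [U] → Bob plays Hi at [U-y] → (-1, 0)
vs W/x/Lo: Bob plays W → (2, 4)
vs W/x/Hi: Bob plays W → (2, 4)
vs W/y/Lo: Bob plays W → (2, 4)
vs W/y/Hi: Bob plays W → (2, 4)

(3,0) (3,0) (-3,2) (-1,0) (2,4) (2,4) (2,4) (2,4)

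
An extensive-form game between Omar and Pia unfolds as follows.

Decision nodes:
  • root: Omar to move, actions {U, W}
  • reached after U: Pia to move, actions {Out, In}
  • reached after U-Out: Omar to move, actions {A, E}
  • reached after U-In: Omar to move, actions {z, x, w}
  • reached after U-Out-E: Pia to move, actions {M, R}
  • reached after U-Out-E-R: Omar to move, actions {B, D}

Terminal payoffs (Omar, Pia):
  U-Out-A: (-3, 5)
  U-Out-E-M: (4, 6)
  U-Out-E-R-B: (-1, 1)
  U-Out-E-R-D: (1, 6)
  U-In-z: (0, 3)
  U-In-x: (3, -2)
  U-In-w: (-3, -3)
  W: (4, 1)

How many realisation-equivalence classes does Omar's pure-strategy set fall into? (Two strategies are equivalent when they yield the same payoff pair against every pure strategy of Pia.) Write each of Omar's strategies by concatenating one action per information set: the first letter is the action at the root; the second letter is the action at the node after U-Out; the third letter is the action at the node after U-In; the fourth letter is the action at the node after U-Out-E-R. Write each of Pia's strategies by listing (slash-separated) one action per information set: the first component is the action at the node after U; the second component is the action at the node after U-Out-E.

10

Omar has 24 pure strategies: UAzB, UAzD, UAxB, UAxD, UAwB, UAwD, UEzB, UEzD, UExB, UExD, UEwB, UEwD, WAzB, WAzD, WAxB, WAxD, WAwB, WAwD, WEzB, WEzD, WExB, WExD, WEwB, WEwD. Columns: Out/M, Out/R, In/M, In/R.
{UAzB, UAzD} → row (-3,5) (-3,5) (0,3) (0,3)
{UAxB, UAxD} → row (-3,5) (-3,5) (3,-2) (3,-2)
{UAwB, UAwD} → row (-3,5) (-3,5) (-3,-3) (-3,-3)
{UEzB} → row (4,6) (-1,1) (0,3) (0,3)
{UEzD} → row (4,6) (1,6) (0,3) (0,3)
{UExB} → row (4,6) (-1,1) (3,-2) (3,-2)
{UExD} → row (4,6) (1,6) (3,-2) (3,-2)
{UEwB} → row (4,6) (-1,1) (-3,-3) (-3,-3)
{UEwD} → row (4,6) (1,6) (-3,-3) (-3,-3)
{WAzB, WAzD, WAxB, WAxD, WAwB, WAwD, WEzB, WEzD, WExB, WExD, WEwB, WEwD} → row (4,1) (4,1) (4,1) (4,1)
That's 10 distinct rows out of 24 strategies.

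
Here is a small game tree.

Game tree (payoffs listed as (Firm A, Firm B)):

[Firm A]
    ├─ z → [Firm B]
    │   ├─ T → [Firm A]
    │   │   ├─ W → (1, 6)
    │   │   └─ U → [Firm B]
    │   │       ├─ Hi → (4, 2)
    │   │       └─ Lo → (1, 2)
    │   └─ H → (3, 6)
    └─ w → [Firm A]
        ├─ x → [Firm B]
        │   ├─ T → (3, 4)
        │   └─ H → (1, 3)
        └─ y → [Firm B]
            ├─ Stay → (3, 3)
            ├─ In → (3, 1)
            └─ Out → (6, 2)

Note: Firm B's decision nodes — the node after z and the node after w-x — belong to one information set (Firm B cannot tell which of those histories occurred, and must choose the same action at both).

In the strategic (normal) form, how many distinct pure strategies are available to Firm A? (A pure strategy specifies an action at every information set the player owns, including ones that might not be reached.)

8

Firm A owns the root with actions {z, w} — two choices.
Firm A owns the node after w with actions {x, y} — two choices.
Firm A owns the node after z-T with actions {W, U} — two choices.
A pure strategy fixes one action at each information set independently, so the count is the product 2 × 2 × 2 = 8.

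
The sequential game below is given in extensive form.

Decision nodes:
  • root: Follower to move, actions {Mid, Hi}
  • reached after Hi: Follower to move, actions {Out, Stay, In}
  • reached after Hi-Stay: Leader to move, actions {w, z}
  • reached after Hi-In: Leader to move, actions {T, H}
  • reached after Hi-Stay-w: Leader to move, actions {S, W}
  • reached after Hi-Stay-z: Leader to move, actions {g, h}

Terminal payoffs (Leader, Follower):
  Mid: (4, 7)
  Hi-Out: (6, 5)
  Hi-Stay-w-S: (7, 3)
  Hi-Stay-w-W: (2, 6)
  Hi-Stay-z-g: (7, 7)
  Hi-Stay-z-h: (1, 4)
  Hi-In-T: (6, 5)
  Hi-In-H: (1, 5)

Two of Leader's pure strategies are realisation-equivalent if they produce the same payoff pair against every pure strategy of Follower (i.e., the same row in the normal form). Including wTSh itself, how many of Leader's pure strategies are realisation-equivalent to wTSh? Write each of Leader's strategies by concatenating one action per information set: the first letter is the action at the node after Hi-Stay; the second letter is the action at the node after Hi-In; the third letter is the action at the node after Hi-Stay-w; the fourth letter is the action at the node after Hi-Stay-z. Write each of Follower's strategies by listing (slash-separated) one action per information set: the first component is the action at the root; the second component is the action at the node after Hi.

2

Row for wTSh (columns Mid/Out, Mid/Stay, Mid/In, Hi/Out, Hi/Stay, Hi/In): (4,7) (4,7) (4,7) (6,5) (7,3) (6,5).
Under wTSh, Leader's choice at the node after Hi-Stay-z can never be reached regardless of what Follower does, so varying those choices leaves every outcome unchanged.
Holding the reachable choices fixed and varying the unreachable one freely already gives 2 equivalent strategies.
No other strategy reproduces this row, so those 2 are the full class: wTSg, wTSh.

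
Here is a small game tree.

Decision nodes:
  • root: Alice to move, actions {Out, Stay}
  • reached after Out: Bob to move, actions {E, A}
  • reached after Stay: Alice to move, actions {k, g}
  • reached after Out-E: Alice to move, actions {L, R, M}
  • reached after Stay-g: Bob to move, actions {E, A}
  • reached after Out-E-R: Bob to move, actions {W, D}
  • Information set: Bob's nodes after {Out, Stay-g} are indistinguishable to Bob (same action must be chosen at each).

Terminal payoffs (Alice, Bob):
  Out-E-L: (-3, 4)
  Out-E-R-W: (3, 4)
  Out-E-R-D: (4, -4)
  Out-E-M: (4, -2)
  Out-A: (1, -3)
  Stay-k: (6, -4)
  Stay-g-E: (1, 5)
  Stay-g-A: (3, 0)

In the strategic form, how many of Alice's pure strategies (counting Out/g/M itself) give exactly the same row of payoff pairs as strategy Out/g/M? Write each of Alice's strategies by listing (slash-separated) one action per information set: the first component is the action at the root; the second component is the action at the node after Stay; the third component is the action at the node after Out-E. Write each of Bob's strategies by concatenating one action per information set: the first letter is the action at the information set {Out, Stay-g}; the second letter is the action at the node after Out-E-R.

2

Row for Out/g/M (columns EW, ED, AW, AD): (4,-2) (4,-2) (1,-3) (1,-3).
Under Out/g/M, Alice's choice at the node after Stay can never be reached regardless of what Bob does, so varying those choices leaves every outcome unchanged.
Holding the reachable choices fixed and varying the unreachable one freely already gives 2 equivalent strategies.
No other strategy reproduces this row, so those 2 are the full class: Out/k/M, Out/g/M.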